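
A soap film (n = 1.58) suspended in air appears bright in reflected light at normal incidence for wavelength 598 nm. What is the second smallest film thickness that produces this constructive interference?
2nt = (m − ½)λ with m = 2 → t = (m − ½)λ/(2n) = 283.9 nm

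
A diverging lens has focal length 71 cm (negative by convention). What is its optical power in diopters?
P = 1/f = -1.408 D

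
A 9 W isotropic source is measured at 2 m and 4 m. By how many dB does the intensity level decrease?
Δβ = 20·log₁₀(r₂/r₁) = 6.021 dB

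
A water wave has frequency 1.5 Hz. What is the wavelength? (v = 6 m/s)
λ = v/f = 4 m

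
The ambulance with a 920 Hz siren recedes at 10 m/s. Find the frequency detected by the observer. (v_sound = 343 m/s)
f_obs = f·v/(v + v_s) = 893.9 Hz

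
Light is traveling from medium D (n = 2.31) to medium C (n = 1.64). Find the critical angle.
θc = arcsin(n₂/n₁) = 45.23°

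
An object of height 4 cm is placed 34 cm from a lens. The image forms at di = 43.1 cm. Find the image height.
hi = (-di/do) × ho = -5.071 cm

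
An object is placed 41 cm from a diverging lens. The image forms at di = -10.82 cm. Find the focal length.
1/f = 1/do + 1/di → f = -14.7 cm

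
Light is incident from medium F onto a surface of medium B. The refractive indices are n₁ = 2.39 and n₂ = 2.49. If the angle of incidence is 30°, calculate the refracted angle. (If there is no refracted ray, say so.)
sin θ₂ = (n₁/n₂)·sin θ₁ = 0.4799 → θ₂ = 28.68°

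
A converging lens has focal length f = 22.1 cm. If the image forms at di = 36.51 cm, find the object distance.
1/do = 1/f − 1/di → do = 55.99 cm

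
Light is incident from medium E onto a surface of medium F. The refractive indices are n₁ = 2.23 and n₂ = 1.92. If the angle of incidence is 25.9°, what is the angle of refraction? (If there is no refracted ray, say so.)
sin θ₂ = (n₁/n₂)·sin θ₁ = 0.5073 → θ₂ = 30.49°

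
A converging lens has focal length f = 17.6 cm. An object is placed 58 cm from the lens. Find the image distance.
1/di = 1/f − 1/do → di = 25.27 cm (real image)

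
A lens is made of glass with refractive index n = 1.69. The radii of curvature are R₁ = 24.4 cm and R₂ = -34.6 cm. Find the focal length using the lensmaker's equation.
1/f = (n − 1)(1/R₁ − 1/R₂) → f = 20.74 cm (converging lens)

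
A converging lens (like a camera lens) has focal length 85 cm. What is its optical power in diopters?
P = 1/f = 1.176 D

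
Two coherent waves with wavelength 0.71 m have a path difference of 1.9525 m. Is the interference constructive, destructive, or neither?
neither (partial) — path difference = 2.75λ, neither a whole number of wavelengths nor an odd multiple of λ/2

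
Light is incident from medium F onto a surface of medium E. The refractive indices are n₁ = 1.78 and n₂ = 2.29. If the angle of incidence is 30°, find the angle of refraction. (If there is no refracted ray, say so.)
sin θ₂ = (n₁/n₂)·sin θ₁ = 0.3886 → θ₂ = 22.87°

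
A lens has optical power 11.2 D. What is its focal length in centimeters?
f = 1/P = 8.929 cm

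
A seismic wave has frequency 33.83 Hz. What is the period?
T = 1/f = 0.02956 s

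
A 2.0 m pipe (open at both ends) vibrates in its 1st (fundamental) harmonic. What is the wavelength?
λₙ = 2L/n = 4 m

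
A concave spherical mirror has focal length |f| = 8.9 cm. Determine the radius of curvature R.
R = 2|f| = 17.8 cm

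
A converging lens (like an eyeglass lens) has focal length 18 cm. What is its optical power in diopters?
P = 1/f = 5.556 D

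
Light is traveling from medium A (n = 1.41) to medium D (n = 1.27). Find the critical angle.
θc = arcsin(n₂/n₁) = 64.25°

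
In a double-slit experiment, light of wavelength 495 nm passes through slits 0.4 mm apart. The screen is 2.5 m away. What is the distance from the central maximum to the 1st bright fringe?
y = mλL/d = 3.094 mm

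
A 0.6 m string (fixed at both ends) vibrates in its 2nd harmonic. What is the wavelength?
λₙ = 2L/n = 0.6 m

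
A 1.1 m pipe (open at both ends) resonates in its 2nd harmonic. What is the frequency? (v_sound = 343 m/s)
fₙ = nv/(2L) = 311.8 Hz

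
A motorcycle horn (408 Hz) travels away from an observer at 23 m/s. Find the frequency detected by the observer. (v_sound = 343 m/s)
f_obs = f·v/(v + v_s) = 382.4 Hz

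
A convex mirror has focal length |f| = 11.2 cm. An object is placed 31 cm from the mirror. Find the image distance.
f = −11.2 cm (convex); 1/di = 1/f − 1/do → di = -8.227 cm (virtual image, behind mirror)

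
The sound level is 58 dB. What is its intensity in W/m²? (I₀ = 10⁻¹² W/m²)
I = I₀·10^(β/10) = 6.31 × 10⁻⁷ W/m²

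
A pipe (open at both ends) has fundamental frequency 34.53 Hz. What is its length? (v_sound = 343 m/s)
L = v/(2f₁) = 4.967 m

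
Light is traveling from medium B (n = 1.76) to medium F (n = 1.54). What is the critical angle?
θc = arcsin(n₂/n₁) = 61.04°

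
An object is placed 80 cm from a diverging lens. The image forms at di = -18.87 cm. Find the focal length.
1/f = 1/do + 1/di → f = -24.69 cm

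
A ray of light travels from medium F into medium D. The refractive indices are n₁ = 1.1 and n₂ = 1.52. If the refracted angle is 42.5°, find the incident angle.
sin θ₁ = (n₂/n₁)·sin θ₂ → θ₁ = 68.99°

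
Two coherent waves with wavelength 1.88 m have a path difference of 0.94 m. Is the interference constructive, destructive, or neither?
destructive — path difference = 0.5λ, an odd multiple of λ/2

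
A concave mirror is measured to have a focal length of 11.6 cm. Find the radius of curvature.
R = 2|f| = 23.2 cm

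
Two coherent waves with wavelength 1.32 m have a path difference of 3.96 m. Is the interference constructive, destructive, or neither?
constructive — path difference = 3λ, a whole number of wavelengths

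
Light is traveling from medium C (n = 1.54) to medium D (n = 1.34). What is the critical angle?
θc = arcsin(n₂/n₁) = 60.47°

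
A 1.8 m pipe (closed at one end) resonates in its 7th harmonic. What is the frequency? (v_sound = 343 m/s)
fₙ = nv/(4L) = 333.5 Hz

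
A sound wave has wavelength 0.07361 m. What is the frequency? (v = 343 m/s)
f = v/λ = 4660 Hz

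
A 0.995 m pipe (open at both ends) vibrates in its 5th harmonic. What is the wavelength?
λₙ = 2L/n = 0.398 m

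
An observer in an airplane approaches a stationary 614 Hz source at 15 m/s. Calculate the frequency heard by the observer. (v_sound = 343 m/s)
f_obs = f·(v + v_o)/v = 640.9 Hz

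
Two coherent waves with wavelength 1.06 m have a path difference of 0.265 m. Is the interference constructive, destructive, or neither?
neither (partial) — path difference = 0.25λ, neither a whole number of wavelengths nor an odd multiple of λ/2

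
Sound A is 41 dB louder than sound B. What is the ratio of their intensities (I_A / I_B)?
I_A/I_B = 10^(Δβ/10) = 12590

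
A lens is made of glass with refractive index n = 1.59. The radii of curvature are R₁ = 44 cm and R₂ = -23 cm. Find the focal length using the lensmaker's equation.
1/f = (n − 1)(1/R₁ − 1/R₂) → f = 25.6 cm (converging lens)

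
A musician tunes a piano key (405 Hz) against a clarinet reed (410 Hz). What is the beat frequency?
5 Hz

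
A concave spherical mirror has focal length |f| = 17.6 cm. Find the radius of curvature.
R = 2|f| = 35.2 cm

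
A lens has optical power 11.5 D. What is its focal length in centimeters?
f = 1/P = 8.696 cm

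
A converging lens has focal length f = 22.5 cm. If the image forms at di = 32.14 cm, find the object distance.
1/do = 1/f − 1/di → do = 75.02 cm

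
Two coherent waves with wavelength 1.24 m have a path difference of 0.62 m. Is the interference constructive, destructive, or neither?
destructive — path difference = 0.5λ, an odd multiple of λ/2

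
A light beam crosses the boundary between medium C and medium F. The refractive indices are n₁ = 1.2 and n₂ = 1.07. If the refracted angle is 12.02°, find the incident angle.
sin θ₁ = (n₂/n₁)·sin θ₂ → θ₁ = 10.7°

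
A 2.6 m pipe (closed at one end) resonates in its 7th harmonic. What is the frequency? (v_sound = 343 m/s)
fₙ = nv/(4L) = 230.9 Hz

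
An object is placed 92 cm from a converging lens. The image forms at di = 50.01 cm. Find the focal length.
1/f = 1/do + 1/di → f = 32.4 cm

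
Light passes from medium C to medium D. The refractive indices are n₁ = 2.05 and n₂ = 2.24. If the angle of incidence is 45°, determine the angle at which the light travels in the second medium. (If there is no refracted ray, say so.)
sin θ₂ = (n₁/n₂)·sin θ₁ = 0.6471 → θ₂ = 40.33°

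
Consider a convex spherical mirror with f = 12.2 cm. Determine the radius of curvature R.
R = 2|f| = 24.4 cm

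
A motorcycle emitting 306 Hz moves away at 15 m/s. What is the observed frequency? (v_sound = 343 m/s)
f_obs = f·v/(v + v_s) = 293.2 Hz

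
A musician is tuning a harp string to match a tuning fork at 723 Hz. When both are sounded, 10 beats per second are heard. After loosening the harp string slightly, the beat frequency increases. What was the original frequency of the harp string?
713 Hz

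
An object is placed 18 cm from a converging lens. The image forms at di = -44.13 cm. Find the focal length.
1/f = 1/do + 1/di → f = 30.4 cm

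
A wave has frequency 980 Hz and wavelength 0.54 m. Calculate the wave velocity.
v = fλ = 529.2 m/s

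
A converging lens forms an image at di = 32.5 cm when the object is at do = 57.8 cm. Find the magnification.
M = −di/do = -0.5623 (inverted image)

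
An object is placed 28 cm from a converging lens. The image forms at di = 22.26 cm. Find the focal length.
1/f = 1/do + 1/di → f = 12.4 cm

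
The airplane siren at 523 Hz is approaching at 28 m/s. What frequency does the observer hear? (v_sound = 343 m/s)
f_obs = f·v/(v − v_s) = 569.5 Hz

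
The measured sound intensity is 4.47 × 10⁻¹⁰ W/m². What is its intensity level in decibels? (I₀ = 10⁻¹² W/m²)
β = 10·log₁₀(I/I₀) = 26.5 dB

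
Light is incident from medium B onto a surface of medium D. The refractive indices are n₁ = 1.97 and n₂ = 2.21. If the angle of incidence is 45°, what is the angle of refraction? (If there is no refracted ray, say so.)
sin θ₂ = (n₁/n₂)·sin θ₁ = 0.6303 → θ₂ = 39.07°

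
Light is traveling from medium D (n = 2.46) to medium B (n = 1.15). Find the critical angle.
θc = arcsin(n₂/n₁) = 27.87°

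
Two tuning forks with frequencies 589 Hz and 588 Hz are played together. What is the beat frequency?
1 Hz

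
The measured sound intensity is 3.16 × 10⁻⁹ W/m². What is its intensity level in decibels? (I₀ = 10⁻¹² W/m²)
β = 10·log₁₀(I/I₀) = 35 dB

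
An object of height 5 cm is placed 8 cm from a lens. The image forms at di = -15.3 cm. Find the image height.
hi = (-di/do) × ho = 9.562 cm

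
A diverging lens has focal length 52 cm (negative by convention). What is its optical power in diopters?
P = 1/f = -1.923 D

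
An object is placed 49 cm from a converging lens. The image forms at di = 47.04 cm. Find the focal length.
1/f = 1/do + 1/di → f = 24 cm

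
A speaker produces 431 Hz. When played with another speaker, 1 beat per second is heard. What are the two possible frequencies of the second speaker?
f₂ = 431 ± 1 Hz → 432 Hz or 430 Hz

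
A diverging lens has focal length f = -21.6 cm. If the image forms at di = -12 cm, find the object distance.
1/do = 1/f − 1/di → do = 27 cm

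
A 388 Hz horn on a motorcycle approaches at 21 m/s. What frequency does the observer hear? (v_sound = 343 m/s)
f_obs = f·v/(v − v_s) = 413.3 Hz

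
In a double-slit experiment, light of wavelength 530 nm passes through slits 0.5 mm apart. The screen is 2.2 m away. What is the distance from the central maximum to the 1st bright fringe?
y = mλL/d = 2.332 mm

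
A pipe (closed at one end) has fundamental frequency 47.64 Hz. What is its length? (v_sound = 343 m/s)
L = v/(4f₁) = 1.8 m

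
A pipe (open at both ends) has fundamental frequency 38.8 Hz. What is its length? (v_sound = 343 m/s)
L = v/(2f₁) = 4.42 m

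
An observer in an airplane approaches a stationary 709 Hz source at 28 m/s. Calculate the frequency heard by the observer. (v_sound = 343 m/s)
f_obs = f·(v + v_o)/v = 766.9 Hz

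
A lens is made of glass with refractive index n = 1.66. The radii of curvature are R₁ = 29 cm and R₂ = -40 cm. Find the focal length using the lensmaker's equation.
1/f = (n − 1)(1/R₁ − 1/R₂) → f = 25.47 cm (converging lens)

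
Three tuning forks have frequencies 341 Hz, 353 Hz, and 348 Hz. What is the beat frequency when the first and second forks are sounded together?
12 Hz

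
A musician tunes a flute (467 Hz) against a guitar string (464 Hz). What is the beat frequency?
3 Hz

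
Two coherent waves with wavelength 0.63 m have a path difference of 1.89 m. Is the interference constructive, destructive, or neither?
constructive — path difference = 3λ, a whole number of wavelengths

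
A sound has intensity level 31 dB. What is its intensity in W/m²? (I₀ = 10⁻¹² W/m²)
I = I₀·10^(β/10) = 1.26 × 10⁻⁹ W/m²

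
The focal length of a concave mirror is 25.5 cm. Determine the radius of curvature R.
R = 2|f| = 51 cm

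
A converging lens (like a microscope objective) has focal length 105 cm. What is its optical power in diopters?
P = 1/f = 0.9524 D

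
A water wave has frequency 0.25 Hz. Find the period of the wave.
T = 1/f = 4 s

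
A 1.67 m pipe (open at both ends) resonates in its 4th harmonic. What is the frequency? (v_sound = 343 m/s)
fₙ = nv/(2L) = 410.8 Hz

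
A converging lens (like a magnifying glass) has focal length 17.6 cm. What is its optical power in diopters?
P = 1/f = 5.682 D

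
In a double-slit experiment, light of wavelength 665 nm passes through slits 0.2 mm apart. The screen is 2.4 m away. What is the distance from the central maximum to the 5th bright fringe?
y = mλL/d = 39.9 mm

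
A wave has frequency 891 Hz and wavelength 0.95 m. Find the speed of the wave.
v = fλ = 846.4 m/s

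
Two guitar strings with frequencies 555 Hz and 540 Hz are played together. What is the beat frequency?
15 Hz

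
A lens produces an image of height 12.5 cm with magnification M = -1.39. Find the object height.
ho = |hi|/|M| = 8.993 cm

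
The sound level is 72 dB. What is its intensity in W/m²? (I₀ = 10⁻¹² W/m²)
I = I₀·10^(β/10) = 1.58 × 10⁻⁵ W/m²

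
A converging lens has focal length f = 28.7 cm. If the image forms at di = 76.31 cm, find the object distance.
1/do = 1/f − 1/di → do = 46 cm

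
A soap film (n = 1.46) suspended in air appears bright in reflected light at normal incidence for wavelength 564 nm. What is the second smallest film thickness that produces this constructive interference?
2nt = (m − ½)λ with m = 2 → t = (m − ½)λ/(2n) = 289.7 nm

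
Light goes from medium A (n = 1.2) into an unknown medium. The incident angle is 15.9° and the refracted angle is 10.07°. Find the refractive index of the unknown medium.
n₂ = n₁·sin θ₁ / sin θ₂ = 1.88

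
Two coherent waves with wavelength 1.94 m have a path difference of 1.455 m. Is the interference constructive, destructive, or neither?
neither (partial) — path difference = 0.75λ, neither a whole number of wavelengths nor an odd multiple of λ/2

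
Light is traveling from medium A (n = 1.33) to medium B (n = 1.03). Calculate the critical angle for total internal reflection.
θc = arcsin(n₂/n₁) = 50.75°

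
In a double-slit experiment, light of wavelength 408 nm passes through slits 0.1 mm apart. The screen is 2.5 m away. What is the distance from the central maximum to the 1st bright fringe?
y = mλL/d = 10.2 mm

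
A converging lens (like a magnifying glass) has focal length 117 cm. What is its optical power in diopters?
P = 1/f = 0.8547 D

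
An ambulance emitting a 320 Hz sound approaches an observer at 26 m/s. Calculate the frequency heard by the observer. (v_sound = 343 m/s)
f_obs = f·v/(v − v_s) = 346.2 Hz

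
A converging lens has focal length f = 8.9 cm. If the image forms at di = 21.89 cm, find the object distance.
1/do = 1/f − 1/di → do = 15 cm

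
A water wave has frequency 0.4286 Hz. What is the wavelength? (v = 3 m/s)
λ = v/f = 7 m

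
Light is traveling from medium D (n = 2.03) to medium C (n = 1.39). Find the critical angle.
θc = arcsin(n₂/n₁) = 43.21°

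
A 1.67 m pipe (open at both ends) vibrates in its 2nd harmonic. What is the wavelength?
λₙ = 2L/n = 1.67 m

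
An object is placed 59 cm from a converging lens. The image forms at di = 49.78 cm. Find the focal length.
1/f = 1/do + 1/di → f = 27 cm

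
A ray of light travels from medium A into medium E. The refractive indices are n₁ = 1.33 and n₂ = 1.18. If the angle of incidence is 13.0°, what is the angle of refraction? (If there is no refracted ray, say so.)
sin θ₂ = (n₁/n₂)·sin θ₁ = 0.2535 → θ₂ = 14.69°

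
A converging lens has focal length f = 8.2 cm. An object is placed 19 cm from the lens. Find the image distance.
1/di = 1/f − 1/do → di = 14.43 cm (real image)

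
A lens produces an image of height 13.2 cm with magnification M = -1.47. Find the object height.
ho = |hi|/|M| = 8.98 cm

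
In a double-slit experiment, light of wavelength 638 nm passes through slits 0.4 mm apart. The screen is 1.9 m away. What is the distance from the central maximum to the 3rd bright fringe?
y = mλL/d = 9.091 mm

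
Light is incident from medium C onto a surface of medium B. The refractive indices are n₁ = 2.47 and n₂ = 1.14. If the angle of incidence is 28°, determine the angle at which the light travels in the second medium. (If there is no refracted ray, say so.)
sin θ₂ = (n₁/n₂)·sin θ₁ = 1.017 > 1, so there is no refracted ray — the light undergoes total internal reflection.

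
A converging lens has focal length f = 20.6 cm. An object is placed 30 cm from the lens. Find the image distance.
1/di = 1/f − 1/do → di = 65.74 cm (real image)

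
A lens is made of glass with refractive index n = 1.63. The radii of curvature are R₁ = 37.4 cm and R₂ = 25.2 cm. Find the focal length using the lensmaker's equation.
1/f = (n − 1)(1/R₁ − 1/R₂) → f = -122.6 cm (diverging lens)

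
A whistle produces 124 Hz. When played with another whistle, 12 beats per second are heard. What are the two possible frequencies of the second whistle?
f₂ = 124 ± 12 Hz → 136 Hz or 112 Hz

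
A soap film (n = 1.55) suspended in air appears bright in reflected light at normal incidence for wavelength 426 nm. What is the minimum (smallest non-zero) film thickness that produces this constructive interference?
2nt = (m − ½)λ with m = 1 → t = (m − ½)λ/(2n) = 68.71 nm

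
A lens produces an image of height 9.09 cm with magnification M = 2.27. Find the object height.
ho = |hi|/|M| = 4.004 cm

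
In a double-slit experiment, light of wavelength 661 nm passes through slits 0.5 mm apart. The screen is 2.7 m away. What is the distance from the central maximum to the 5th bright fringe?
y = mλL/d = 17.85 mm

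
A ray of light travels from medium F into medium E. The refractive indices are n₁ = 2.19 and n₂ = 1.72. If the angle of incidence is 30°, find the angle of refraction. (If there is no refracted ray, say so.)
sin θ₂ = (n₁/n₂)·sin θ₁ = 0.6366 → θ₂ = 39.54°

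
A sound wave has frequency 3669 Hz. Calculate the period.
T = 1/f = 2.726 × 10⁻⁴ s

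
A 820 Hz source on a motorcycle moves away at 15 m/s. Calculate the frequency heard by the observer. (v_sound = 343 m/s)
f_obs = f·v/(v + v_s) = 785.6 Hz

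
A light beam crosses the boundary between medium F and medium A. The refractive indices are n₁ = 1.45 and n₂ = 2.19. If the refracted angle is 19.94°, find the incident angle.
sin θ₁ = (n₂/n₁)·sin θ₂ → θ₁ = 31°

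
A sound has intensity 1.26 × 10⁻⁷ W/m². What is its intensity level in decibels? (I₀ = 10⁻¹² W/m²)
β = 10·log₁₀(I/I₀) = 51 dB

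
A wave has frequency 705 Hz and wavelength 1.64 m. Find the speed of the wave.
v = fλ = 1156 m/s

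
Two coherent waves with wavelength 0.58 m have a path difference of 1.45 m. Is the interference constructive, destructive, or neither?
destructive — path difference = 2.5λ, an odd multiple of λ/2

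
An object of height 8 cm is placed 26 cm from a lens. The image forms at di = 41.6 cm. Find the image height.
hi = (-di/do) × ho = -12.8 cm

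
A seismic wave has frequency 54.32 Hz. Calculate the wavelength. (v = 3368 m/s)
λ = v/f = 62 m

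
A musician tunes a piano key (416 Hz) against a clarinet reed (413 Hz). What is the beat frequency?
3 Hz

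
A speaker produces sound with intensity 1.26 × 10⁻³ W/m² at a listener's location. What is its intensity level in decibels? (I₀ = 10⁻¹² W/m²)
β = 10·log₁₀(I/I₀) = 91 dB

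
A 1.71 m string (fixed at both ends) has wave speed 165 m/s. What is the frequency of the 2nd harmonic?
fₙ = nv/(2L) = 96.49 Hz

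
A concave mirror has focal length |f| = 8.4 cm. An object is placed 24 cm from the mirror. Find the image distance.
f = +8.4 cm (concave); 1/di = 1/f − 1/do → di = 12.92 cm (real image, in front of mirror)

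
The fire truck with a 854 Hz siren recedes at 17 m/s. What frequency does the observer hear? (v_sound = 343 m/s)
f_obs = f·v/(v + v_s) = 813.7 Hz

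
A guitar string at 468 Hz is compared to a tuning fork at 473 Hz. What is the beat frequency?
5 Hz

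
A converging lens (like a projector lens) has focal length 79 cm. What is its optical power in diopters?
P = 1/f = 1.266 D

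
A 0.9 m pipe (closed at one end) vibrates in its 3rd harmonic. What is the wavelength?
λₙ = 4L/n = 1.2 m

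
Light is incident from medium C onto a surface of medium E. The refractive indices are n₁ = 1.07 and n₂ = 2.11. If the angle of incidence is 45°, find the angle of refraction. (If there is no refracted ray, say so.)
sin θ₂ = (n₁/n₂)·sin θ₁ = 0.3586 → θ₂ = 21.01°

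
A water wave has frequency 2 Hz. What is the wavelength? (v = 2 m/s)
λ = v/f = 1 m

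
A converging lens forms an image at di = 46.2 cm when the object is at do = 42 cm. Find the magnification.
M = −di/do = -1.1 (inverted image)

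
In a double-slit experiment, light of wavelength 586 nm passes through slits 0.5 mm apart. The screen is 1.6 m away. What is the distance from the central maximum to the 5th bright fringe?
y = mλL/d = 9.376 mm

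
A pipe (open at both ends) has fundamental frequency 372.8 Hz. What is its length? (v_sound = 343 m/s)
L = v/(2f₁) = 0.46 m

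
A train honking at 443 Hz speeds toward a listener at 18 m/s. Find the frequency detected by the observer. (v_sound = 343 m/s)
f_obs = f·v/(v − v_s) = 467.5 Hz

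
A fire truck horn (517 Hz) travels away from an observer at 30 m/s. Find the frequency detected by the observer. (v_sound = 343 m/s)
f_obs = f·v/(v + v_s) = 475.4 Hz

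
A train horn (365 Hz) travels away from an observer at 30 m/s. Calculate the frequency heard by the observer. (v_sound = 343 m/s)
f_obs = f·v/(v + v_s) = 335.6 Hz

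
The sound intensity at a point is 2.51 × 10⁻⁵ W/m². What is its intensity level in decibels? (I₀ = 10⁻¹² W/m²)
β = 10·log₁₀(I/I₀) = 74 dB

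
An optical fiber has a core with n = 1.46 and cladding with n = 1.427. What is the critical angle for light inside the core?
θc = arcsin(n_cladding/n_core) = 77.79°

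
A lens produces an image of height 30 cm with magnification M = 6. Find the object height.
ho = |hi|/|M| = 5 cm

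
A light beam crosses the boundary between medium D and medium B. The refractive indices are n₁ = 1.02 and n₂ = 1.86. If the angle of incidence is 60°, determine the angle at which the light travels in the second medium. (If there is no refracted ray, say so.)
sin θ₂ = (n₁/n₂)·sin θ₁ = 0.4749 → θ₂ = 28.35°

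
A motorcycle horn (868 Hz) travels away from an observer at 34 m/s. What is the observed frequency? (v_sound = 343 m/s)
f_obs = f·v/(v + v_s) = 789.7 Hz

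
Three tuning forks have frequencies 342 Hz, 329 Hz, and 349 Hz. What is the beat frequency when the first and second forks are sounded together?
13 Hz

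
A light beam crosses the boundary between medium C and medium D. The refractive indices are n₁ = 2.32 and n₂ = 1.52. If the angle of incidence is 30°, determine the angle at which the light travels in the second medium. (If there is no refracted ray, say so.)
sin θ₂ = (n₁/n₂)·sin θ₁ = 0.7632 → θ₂ = 49.74°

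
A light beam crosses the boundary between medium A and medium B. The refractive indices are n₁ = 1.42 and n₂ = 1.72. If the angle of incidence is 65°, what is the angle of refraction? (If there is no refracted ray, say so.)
sin θ₂ = (n₁/n₂)·sin θ₁ = 0.7482 → θ₂ = 48.44°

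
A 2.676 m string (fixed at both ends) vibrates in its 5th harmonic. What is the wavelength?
λₙ = 2L/n = 1.07 m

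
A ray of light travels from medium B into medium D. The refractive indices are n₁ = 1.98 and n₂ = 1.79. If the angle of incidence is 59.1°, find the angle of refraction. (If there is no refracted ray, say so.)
sin θ₂ = (n₁/n₂)·sin θ₁ = 0.9491 → θ₂ = 71.65°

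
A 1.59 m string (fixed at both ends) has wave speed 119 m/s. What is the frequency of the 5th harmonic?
fₙ = nv/(2L) = 187.1 Hz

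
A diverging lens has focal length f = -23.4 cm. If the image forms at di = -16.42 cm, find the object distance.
1/do = 1/f − 1/di → do = 55.05 cm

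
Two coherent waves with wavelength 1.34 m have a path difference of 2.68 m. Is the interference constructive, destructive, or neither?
constructive — path difference = 2λ, a whole number of wavelengths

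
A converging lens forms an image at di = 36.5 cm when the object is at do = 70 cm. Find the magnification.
M = −di/do = -0.5214 (inverted image)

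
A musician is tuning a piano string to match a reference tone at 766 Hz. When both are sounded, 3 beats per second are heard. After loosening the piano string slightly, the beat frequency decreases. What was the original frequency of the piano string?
769 Hz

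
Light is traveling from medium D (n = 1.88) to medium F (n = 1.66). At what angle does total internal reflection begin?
θc = arcsin(n₂/n₁) = 62°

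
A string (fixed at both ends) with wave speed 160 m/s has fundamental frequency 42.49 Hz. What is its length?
L = v/(2f₁) = 1.883 m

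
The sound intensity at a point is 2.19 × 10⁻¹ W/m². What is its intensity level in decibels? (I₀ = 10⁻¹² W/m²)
β = 10·log₁₀(I/I₀) = 113.4 dB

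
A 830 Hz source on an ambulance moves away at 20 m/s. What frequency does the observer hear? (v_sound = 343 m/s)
f_obs = f·v/(v + v_s) = 784.3 Hz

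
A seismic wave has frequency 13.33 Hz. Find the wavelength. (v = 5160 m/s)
λ = v/f = 387.1 m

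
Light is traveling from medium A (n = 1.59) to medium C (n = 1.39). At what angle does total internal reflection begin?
θc = arcsin(n₂/n₁) = 60.95°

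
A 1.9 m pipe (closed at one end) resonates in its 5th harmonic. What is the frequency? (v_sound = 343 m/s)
fₙ = nv/(4L) = 225.7 Hz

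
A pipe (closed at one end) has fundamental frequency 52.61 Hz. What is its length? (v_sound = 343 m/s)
L = v/(4f₁) = 1.63 m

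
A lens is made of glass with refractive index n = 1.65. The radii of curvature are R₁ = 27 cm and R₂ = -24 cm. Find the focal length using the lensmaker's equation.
1/f = (n − 1)(1/R₁ − 1/R₂) → f = 19.55 cm (converging lens)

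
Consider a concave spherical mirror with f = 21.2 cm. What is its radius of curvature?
R = 2|f| = 42.4 cm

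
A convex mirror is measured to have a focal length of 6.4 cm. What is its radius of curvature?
R = 2|f| = 12.8 cm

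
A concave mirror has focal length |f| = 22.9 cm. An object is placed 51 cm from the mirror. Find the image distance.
f = +22.9 cm (concave); 1/di = 1/f − 1/do → di = 41.56 cm (real image, in front of mirror)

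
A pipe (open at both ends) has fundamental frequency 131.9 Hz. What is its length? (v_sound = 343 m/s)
L = v/(2f₁) = 1.3 m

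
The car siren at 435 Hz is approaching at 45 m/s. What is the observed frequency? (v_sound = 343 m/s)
f_obs = f·v/(v − v_s) = 500.7 Hz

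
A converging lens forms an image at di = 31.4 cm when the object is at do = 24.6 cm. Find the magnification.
M = −di/do = -1.276 (inverted image)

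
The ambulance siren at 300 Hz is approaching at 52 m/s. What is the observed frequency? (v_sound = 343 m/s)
f_obs = f·v/(v − v_s) = 353.6 Hz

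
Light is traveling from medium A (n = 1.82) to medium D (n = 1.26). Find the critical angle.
θc = arcsin(n₂/n₁) = 43.81°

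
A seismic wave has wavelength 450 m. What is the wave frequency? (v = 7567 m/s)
f = v/λ = 16.82 Hz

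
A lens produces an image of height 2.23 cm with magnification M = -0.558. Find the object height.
ho = |hi|/|M| = 3.996 cm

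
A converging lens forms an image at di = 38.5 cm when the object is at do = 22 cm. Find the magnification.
M = −di/do = -1.75 (inverted image)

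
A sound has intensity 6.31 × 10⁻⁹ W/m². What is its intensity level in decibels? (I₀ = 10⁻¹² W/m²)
β = 10·log₁₀(I/I₀) = 38 dB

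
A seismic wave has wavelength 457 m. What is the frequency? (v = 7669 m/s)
f = v/λ = 16.78 Hz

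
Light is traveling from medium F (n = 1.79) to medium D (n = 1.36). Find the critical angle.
θc = arcsin(n₂/n₁) = 49.44°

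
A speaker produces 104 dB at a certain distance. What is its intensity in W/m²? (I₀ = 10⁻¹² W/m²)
I = I₀·10^(β/10) = 2.51 × 10⁻² W/m²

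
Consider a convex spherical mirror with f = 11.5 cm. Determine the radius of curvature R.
R = 2|f| = 23 cm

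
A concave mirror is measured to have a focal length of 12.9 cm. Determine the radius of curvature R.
R = 2|f| = 25.8 cm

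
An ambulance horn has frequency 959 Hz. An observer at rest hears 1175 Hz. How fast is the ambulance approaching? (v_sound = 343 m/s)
v_s = v·(1 − f/f_obs) = 63.05 m/s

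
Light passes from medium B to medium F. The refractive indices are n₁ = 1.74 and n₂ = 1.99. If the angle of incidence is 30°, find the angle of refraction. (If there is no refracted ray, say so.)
sin θ₂ = (n₁/n₂)·sin θ₁ = 0.4372 → θ₂ = 25.92°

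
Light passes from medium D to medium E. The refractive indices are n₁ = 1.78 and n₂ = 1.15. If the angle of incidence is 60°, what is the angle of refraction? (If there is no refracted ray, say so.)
sin θ₂ = (n₁/n₂)·sin θ₁ = 1.34 > 1, so there is no refracted ray — the light undergoes total internal reflection.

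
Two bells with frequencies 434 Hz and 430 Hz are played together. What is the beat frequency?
4 Hz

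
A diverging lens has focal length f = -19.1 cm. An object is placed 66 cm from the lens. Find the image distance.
1/di = 1/f − 1/do → di = -14.81 cm (virtual image)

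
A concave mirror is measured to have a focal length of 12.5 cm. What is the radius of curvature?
R = 2|f| = 25 cm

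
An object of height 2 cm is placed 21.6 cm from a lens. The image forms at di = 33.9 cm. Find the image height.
hi = (-di/do) × ho = -3.139 cm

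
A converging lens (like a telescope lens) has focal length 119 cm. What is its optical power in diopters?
P = 1/f = 0.8403 D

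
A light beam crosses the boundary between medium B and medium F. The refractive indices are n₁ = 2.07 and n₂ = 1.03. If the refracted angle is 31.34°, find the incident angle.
sin θ₁ = (n₂/n₁)·sin θ₂ → θ₁ = 15°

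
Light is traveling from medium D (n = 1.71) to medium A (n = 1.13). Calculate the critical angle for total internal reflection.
θc = arcsin(n₂/n₁) = 41.36°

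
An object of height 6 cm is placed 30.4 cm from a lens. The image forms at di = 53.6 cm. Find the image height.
hi = (-di/do) × ho = -10.58 cm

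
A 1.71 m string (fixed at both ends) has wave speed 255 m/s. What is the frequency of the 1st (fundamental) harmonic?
fₙ = nv/(2L) = 74.56 Hz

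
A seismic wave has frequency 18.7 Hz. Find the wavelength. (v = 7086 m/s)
λ = v/f = 378.9 m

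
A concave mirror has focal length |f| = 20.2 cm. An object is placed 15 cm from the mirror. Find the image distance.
f = +20.2 cm (concave); 1/di = 1/f − 1/do → di = -58.27 cm (virtual image, behind mirror)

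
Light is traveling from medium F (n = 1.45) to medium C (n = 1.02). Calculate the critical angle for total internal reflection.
θc = arcsin(n₂/n₁) = 44.7°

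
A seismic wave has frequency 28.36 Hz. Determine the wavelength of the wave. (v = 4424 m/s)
λ = v/f = 156 m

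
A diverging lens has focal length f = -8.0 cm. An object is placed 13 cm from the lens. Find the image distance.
1/di = 1/f − 1/do → di = -4.952 cm (virtual image)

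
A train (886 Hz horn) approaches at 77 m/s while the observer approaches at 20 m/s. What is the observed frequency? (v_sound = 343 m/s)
f_obs = f·(v + v_o)/(v − v_s) = 1209 Hz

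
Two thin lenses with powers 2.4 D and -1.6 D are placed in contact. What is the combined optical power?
P_total = P₁ + P₂ = 0.8 D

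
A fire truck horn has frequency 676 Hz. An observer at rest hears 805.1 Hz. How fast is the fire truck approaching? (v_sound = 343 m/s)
v_s = v·(1 − f/f_obs) = 55 m/s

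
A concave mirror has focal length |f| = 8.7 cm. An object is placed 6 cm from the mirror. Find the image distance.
f = +8.7 cm (concave); 1/di = 1/f − 1/do → di = -19.33 cm (virtual image, behind mirror)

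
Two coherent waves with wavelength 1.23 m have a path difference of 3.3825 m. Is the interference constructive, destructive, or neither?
neither (partial) — path difference = 2.75λ, neither a whole number of wavelengths nor an odd multiple of λ/2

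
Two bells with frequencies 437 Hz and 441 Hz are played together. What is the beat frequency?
4 Hz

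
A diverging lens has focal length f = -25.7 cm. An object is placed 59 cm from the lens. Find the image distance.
1/di = 1/f − 1/do → di = -17.9 cm (virtual image)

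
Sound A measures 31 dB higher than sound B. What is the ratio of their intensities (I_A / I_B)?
I_A/I_B = 10^(Δβ/10) = 1259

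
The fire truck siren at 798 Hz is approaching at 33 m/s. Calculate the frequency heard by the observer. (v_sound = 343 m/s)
f_obs = f·v/(v − v_s) = 882.9 Hz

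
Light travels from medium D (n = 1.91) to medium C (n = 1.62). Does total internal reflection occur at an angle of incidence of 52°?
θc = arcsin(n₂/n₁) = 58.01°; 52° < θc, so no — the ray refracts.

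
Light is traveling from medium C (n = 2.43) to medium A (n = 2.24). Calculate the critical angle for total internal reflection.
θc = arcsin(n₂/n₁) = 67.19°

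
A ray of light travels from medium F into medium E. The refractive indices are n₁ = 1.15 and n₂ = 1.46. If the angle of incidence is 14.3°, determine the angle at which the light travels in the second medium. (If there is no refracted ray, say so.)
sin θ₂ = (n₁/n₂)·sin θ₁ = 0.1946 → θ₂ = 11.22°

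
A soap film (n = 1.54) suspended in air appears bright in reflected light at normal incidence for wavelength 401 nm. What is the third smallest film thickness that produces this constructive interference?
2nt = (m − ½)λ with m = 3 → t = (m − ½)λ/(2n) = 325.5 nm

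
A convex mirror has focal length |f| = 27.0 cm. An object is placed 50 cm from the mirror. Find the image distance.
f = −27.0 cm (convex); 1/di = 1/f − 1/do → di = -17.53 cm (virtual image, behind mirror)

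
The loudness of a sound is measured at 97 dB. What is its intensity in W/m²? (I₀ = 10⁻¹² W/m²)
I = I₀·10^(β/10) = 5.01 × 10⁻³ W/m²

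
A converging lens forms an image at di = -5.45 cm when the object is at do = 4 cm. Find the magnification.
M = −di/do = 1.363 (upright image)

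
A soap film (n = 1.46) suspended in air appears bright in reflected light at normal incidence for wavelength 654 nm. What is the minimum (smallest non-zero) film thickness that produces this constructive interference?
2nt = (m − ½)λ with m = 1 → t = (m − ½)λ/(2n) = 112 nm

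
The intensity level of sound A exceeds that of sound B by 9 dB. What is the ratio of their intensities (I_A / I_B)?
I_A/I_B = 10^(Δβ/10) = 7.943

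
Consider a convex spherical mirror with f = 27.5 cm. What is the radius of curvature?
R = 2|f| = 55 cm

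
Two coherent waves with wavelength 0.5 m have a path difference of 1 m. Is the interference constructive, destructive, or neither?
constructive — path difference = 2λ, a whole number of wavelengths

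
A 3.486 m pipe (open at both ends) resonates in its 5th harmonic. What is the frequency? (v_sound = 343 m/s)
fₙ = nv/(2L) = 246 Hz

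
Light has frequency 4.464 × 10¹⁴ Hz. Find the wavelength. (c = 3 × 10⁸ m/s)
λ = c/f = 672 nm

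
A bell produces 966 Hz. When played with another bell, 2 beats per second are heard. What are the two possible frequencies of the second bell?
f₂ = 966 ± 2 Hz → 968 Hz or 964 Hz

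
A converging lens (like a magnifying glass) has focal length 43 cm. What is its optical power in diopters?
P = 1/f = 2.326 D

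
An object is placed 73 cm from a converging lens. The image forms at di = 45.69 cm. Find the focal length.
1/f = 1/do + 1/di → f = 28.1 cm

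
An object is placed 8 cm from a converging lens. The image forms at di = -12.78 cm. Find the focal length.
1/f = 1/do + 1/di → f = 21.39 cm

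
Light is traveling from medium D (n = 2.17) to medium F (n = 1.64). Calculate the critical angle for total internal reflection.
θc = arcsin(n₂/n₁) = 49.09°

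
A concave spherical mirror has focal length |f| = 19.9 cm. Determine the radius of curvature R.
R = 2|f| = 39.8 cm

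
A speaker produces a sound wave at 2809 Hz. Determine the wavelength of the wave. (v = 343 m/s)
λ = v/f = 0.1221 m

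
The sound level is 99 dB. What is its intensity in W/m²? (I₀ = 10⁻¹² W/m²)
I = I₀·10^(β/10) = 7.94 × 10⁻³ W/m²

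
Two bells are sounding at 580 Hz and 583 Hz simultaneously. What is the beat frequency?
3 Hz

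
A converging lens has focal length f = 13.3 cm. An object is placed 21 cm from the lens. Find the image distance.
1/di = 1/f − 1/do → di = 36.27 cm (real image)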